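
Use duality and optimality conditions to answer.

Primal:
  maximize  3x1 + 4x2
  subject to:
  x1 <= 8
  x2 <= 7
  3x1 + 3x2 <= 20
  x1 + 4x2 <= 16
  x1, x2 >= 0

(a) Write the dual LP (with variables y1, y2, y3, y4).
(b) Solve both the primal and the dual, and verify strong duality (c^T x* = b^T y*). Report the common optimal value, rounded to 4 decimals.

The standard primal-dual pair for 'max c^T x s.t. A x <= b, x >= 0' is:
  Dual:  min b^T y  s.t.  A^T y >= c,  y >= 0.

So the dual LP is:
  minimize  8y1 + 7y2 + 20y3 + 16y4
  subject to:
    y1 + 3y3 + y4 >= 3
    y2 + 3y3 + 4y4 >= 4
    y1, y2, y3, y4 >= 0

Solving the primal: x* = (3.5556, 3.1111).
  primal value c^T x* = 23.1111.
Solving the dual: y* = (0, 0, 0.8889, 0.3333).
  dual value b^T y* = 23.1111.
Strong duality: c^T x* = b^T y*. Confirmed.

23.1111


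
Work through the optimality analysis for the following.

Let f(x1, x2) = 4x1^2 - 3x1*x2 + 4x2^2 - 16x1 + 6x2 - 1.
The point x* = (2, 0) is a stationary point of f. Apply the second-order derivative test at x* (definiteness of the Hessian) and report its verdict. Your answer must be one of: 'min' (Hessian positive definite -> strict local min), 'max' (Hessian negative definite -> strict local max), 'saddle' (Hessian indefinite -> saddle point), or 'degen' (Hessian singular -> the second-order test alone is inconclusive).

Compute the Hessian H = grad^2 f:
  H = [[8, -3], [-3, 8]]
Verify stationarity: grad f(x*) = H x* + g = (0, 0).
Eigenvalues of H: 5, 11.
Both eigenvalues > 0, so H is positive definite -> x* is a strict local min.

min


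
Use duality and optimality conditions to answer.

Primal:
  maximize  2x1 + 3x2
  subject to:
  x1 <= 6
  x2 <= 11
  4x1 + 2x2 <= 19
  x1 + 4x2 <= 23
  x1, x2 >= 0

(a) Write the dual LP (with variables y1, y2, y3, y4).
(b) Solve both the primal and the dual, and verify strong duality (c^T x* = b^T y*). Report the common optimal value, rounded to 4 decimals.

The standard primal-dual pair for 'max c^T x s.t. A x <= b, x >= 0' is:
  Dual:  min b^T y  s.t.  A^T y >= c,  y >= 0.

So the dual LP is:
  minimize  6y1 + 11y2 + 19y3 + 23y4
  subject to:
    y1 + 4y3 + y4 >= 2
    y2 + 2y3 + 4y4 >= 3
    y1, y2, y3, y4 >= 0

Solving the primal: x* = (2.1429, 5.2143).
  primal value c^T x* = 19.9286.
Solving the dual: y* = (0, 0, 0.3571, 0.5714).
  dual value b^T y* = 19.9286.
Strong duality: c^T x* = b^T y*. Confirmed.

19.9286


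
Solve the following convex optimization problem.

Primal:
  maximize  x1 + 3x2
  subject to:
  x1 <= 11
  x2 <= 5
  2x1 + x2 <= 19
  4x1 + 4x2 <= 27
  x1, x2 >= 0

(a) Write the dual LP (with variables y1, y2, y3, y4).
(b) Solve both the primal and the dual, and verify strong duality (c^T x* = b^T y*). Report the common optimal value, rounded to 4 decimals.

The standard primal-dual pair for 'max c^T x s.t. A x <= b, x >= 0' is:
  Dual:  min b^T y  s.t.  A^T y >= c,  y >= 0.

So the dual LP is:
  minimize  11y1 + 5y2 + 19y3 + 27y4
  subject to:
    y1 + 2y3 + 4y4 >= 1
    y2 + y3 + 4y4 >= 3
    y1, y2, y3, y4 >= 0

Solving the primal: x* = (1.75, 5).
  primal value c^T x* = 16.75.
Solving the dual: y* = (0, 2, 0, 0.25).
  dual value b^T y* = 16.75.
Strong duality: c^T x* = b^T y*. Confirmed.

16.75


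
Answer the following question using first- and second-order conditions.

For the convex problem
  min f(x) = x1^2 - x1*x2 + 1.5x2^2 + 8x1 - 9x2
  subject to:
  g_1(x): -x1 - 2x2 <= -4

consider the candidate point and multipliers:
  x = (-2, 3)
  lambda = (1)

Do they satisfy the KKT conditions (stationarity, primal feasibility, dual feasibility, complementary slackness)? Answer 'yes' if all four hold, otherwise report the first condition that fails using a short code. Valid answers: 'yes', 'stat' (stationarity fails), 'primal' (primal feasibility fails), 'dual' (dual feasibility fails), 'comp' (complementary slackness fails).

Gradient of f: grad f(x) = Q x + c = (1, 2)
Constraint values g_i(x) = a_i^T x - b_i:
  g_1((-2, 3)) = 0
Stationarity residual: grad f(x) + sum_i lambda_i a_i = (0, 0)
  -> stationarity OK
Primal feasibility (all g_i <= 0): OK
Dual feasibility (all lambda_i >= 0): OK
Complementary slackness (lambda_i * g_i(x) = 0 for all i): OK

Verdict: yes, KKT holds.

yes


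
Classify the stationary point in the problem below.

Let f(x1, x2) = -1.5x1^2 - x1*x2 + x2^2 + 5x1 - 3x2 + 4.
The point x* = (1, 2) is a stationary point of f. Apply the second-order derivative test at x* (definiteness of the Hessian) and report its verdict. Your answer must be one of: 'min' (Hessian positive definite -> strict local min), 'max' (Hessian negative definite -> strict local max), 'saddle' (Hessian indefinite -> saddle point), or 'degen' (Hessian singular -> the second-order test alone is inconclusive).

Compute the Hessian H = grad^2 f:
  H = [[-3, -1], [-1, 2]]
Verify stationarity: grad f(x*) = H x* + g = (0, 0).
Eigenvalues of H: -3.1926, 2.1926.
Eigenvalues have mixed signs, so H is indefinite -> x* is a saddle point.

saddle


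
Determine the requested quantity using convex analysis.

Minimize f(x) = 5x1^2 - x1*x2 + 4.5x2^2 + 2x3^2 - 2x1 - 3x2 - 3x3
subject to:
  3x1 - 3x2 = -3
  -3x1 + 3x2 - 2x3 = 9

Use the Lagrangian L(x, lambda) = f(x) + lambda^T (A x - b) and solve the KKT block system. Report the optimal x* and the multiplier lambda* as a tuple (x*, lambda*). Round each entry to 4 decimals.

Form the Lagrangian:
  L(x, lambda) = (1/2) x^T Q x + c^T x + lambda^T (A x - b)
Stationarity (grad_x L = 0): Q x + c + A^T lambda = 0.
Primal feasibility: A x = b.

This gives the KKT block system:
  [ Q   A^T ] [ x     ]   [-c ]
  [ A    0  ] [ lambda ] = [ b ]

Solving the linear system:
  x*      = (-0.1765, 0.8235, -3)
  lambda* = (-5.9706, -7.5)
  f(x*)   = 28.2353

x* = (-0.1765, 0.8235, -3), lambda* = (-5.9706, -7.5)


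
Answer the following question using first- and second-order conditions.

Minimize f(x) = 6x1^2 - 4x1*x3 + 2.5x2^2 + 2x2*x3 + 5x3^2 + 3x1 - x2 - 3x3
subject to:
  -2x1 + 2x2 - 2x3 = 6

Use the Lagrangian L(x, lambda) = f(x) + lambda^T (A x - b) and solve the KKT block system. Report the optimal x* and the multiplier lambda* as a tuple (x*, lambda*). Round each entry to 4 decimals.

Form the Lagrangian:
  L(x, lambda) = (1/2) x^T Q x + c^T x + lambda^T (A x - b)
Stationarity (grad_x L = 0): Q x + c + A^T lambda = 0.
Primal feasibility: A x = b.

This gives the KKT block system:
  [ Q   A^T ] [ x     ]   [-c ]
  [ A    0  ] [ lambda ] = [ b ]

Solving the linear system:
  x*      = (-0.8662, 1.3758, -0.758)
  lambda* = (-2.1815)
  f(x*)   = 5.6943

x* = (-0.8662, 1.3758, -0.758), lambda* = (-2.1815)


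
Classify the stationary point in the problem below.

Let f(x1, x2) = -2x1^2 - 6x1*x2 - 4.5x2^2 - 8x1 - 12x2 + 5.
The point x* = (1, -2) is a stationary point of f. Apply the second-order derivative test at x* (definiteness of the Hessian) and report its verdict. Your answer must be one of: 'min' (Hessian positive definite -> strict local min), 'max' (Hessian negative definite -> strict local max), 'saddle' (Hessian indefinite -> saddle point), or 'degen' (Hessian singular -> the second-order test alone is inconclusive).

Compute the Hessian H = grad^2 f:
  H = [[-4, -6], [-6, -9]]
Verify stationarity: grad f(x*) = H x* + g = (0, 0).
Eigenvalues of H: -13, 0.
H has a zero eigenvalue (singular; negative semidefinite but not definite), so H is neither positive definite, negative definite, nor indefinite. The second-order test alone is inconclusive -> degen.
(Indeed, f is constant along the null direction of H through x*, so x* is not a strict local extremum.)

degen


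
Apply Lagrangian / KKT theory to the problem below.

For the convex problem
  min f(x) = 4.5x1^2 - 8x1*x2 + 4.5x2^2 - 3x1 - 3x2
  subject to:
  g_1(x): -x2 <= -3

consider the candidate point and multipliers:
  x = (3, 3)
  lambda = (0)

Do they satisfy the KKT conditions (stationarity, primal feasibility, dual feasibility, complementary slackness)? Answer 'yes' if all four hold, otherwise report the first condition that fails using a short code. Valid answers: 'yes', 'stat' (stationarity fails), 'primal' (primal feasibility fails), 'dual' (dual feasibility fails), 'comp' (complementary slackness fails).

Gradient of f: grad f(x) = Q x + c = (0, 0)
Constraint values g_i(x) = a_i^T x - b_i:
  g_1((3, 3)) = 0
Stationarity residual: grad f(x) + sum_i lambda_i a_i = (0, 0)
  -> stationarity OK
Primal feasibility (all g_i <= 0): OK
Dual feasibility (all lambda_i >= 0): OK
Complementary slackness (lambda_i * g_i(x) = 0 for all i): OK

Verdict: yes, KKT holds.

yes


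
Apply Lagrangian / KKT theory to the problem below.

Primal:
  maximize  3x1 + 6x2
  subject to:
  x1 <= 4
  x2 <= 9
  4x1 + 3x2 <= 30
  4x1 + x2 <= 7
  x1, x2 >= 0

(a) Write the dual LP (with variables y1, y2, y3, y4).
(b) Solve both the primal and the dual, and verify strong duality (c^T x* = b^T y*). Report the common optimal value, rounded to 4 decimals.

The standard primal-dual pair for 'max c^T x s.t. A x <= b, x >= 0' is:
  Dual:  min b^T y  s.t.  A^T y >= c,  y >= 0.

So the dual LP is:
  minimize  4y1 + 9y2 + 30y3 + 7y4
  subject to:
    y1 + 4y3 + 4y4 >= 3
    y2 + 3y3 + y4 >= 6
    y1, y2, y3, y4 >= 0

Solving the primal: x* = (0, 7).
  primal value c^T x* = 42.
Solving the dual: y* = (0, 0, 0, 6).
  dual value b^T y* = 42.
Strong duality: c^T x* = b^T y*. Confirmed.

42


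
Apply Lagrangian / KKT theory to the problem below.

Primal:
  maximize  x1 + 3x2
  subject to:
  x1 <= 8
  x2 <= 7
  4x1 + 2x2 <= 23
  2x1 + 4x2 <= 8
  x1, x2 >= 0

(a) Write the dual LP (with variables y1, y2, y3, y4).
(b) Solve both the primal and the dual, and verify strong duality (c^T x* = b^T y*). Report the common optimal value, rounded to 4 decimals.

The standard primal-dual pair for 'max c^T x s.t. A x <= b, x >= 0' is:
  Dual:  min b^T y  s.t.  A^T y >= c,  y >= 0.

So the dual LP is:
  minimize  8y1 + 7y2 + 23y3 + 8y4
  subject to:
    y1 + 4y3 + 2y4 >= 1
    y2 + 2y3 + 4y4 >= 3
    y1, y2, y3, y4 >= 0

Solving the primal: x* = (0, 2).
  primal value c^T x* = 6.
Solving the dual: y* = (0, 0, 0, 0.75).
  dual value b^T y* = 6.
Strong duality: c^T x* = b^T y*. Confirmed.

6


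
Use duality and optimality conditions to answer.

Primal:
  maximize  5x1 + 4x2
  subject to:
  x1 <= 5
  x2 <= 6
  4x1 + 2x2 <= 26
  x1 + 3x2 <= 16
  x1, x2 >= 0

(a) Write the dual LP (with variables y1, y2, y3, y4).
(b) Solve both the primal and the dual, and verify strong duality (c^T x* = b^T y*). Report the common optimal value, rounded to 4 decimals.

The standard primal-dual pair for 'max c^T x s.t. A x <= b, x >= 0' is:
  Dual:  min b^T y  s.t.  A^T y >= c,  y >= 0.

So the dual LP is:
  minimize  5y1 + 6y2 + 26y3 + 16y4
  subject to:
    y1 + 4y3 + y4 >= 5
    y2 + 2y3 + 3y4 >= 4
    y1, y2, y3, y4 >= 0

Solving the primal: x* = (4.6, 3.8).
  primal value c^T x* = 38.2.
Solving the dual: y* = (0, 0, 1.1, 0.6).
  dual value b^T y* = 38.2.
Strong duality: c^T x* = b^T y*. Confirmed.

38.2


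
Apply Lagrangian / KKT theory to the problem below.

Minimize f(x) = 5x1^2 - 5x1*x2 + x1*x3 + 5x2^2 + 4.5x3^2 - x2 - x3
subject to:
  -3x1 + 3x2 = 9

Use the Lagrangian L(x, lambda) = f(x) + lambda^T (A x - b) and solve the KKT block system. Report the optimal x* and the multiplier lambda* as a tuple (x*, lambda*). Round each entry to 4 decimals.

Form the Lagrangian:
  L(x, lambda) = (1/2) x^T Q x + c^T x + lambda^T (A x - b)
Stationarity (grad_x L = 0): Q x + c + A^T lambda = 0.
Primal feasibility: A x = b.

This gives the KKT block system:
  [ Q   A^T ] [ x     ]   [-c ]
  [ A    0  ] [ lambda ] = [ b ]

Solving the linear system:
  x*      = (-1.427, 1.573, 0.2697)
  lambda* = (-7.2884)
  f(x*)   = 31.8764

x* = (-1.427, 1.573, 0.2697), lambda* = (-7.2884)


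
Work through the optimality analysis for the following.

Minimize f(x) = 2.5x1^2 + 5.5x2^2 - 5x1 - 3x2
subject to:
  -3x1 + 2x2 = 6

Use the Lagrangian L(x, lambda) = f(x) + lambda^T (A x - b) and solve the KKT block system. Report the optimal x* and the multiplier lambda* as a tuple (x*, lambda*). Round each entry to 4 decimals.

Form the Lagrangian:
  L(x, lambda) = (1/2) x^T Q x + c^T x + lambda^T (A x - b)
Stationarity (grad_x L = 0): Q x + c + A^T lambda = 0.
Primal feasibility: A x = b.

This gives the KKT block system:
  [ Q   A^T ] [ x     ]   [-c ]
  [ A    0  ] [ lambda ] = [ b ]

Solving the linear system:
  x*      = (-1.3445, 0.9832)
  lambda* = (-3.9076)
  f(x*)   = 13.6092

x* = (-1.3445, 0.9832), lambda* = (-3.9076)


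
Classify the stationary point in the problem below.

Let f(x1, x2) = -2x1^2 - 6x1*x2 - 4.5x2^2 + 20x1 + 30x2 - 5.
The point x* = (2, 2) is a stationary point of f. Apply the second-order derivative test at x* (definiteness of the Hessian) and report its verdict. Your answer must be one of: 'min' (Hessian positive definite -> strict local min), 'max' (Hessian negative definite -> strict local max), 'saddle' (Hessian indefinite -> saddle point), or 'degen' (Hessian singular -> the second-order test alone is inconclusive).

Compute the Hessian H = grad^2 f:
  H = [[-4, -6], [-6, -9]]
Verify stationarity: grad f(x*) = H x* + g = (0, 0).
Eigenvalues of H: -13, 0.
H has a zero eigenvalue (singular; negative semidefinite but not definite), so H is neither positive definite, negative definite, nor indefinite. The second-order test alone is inconclusive -> degen.
(Indeed, f is constant along the null direction of H through x*, so x* is not a strict local extremum.)

degen


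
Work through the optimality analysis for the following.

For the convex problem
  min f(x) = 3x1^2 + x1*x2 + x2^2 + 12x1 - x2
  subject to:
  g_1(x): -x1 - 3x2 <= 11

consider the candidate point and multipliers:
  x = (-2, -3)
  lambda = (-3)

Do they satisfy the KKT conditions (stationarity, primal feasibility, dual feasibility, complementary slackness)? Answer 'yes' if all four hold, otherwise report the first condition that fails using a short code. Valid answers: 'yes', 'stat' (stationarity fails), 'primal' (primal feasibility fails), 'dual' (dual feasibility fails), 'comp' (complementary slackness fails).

Gradient of f: grad f(x) = Q x + c = (-3, -9)
Constraint values g_i(x) = a_i^T x - b_i:
  g_1((-2, -3)) = 0
Stationarity residual: grad f(x) + sum_i lambda_i a_i = (0, 0)
  -> stationarity OK
Primal feasibility (all g_i <= 0): OK
Dual feasibility (all lambda_i >= 0): FAILS
Complementary slackness (lambda_i * g_i(x) = 0 for all i): OK

Verdict: the first failing condition is dual_feasibility -> dual.

dual


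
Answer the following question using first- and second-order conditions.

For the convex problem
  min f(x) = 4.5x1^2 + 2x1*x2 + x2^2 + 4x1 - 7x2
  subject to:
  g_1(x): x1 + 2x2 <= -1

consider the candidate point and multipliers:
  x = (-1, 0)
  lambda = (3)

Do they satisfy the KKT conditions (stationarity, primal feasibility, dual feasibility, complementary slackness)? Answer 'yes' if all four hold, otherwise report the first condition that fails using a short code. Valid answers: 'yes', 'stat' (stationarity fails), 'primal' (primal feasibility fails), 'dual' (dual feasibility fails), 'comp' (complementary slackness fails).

Gradient of f: grad f(x) = Q x + c = (-5, -9)
Constraint values g_i(x) = a_i^T x - b_i:
  g_1((-1, 0)) = 0
Stationarity residual: grad f(x) + sum_i lambda_i a_i = (-2, -3)
  -> stationarity FAILS
Primal feasibility (all g_i <= 0): OK
Dual feasibility (all lambda_i >= 0): OK
Complementary slackness (lambda_i * g_i(x) = 0 for all i): OK

Verdict: the first failing condition is stationarity -> stat.

stat


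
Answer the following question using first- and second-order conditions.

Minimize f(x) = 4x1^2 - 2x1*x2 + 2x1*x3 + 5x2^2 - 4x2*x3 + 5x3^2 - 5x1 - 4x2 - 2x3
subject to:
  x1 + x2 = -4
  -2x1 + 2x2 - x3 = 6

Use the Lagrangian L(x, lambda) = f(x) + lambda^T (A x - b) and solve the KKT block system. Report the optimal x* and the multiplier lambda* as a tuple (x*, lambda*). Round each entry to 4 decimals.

Form the Lagrangian:
  L(x, lambda) = (1/2) x^T Q x + c^T x + lambda^T (A x - b)
Stationarity (grad_x L = 0): Q x + c + A^T lambda = 0.
Primal feasibility: A x = b.

This gives the KKT block system:
  [ Q   A^T ] [ x     ]   [-c ]
  [ A    0  ] [ lambda ] = [ b ]

Solving the linear system:
  x*      = (-3.4851, -0.5149, -0.0597)
  lambda* = (16.9552, -7.5075)
  f(x*)   = 66.2351

x* = (-3.4851, -0.5149, -0.0597), lambda* = (16.9552, -7.5075)


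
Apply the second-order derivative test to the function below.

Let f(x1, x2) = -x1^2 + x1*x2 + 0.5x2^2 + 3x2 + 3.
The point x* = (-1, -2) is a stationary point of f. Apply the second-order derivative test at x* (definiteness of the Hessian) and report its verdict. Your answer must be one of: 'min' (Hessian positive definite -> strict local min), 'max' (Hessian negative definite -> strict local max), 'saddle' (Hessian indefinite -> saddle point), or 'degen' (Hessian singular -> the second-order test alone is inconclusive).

Compute the Hessian H = grad^2 f:
  H = [[-2, 1], [1, 1]]
Verify stationarity: grad f(x*) = H x* + g = (0, 0).
Eigenvalues of H: -2.3028, 1.3028.
Eigenvalues have mixed signs, so H is indefinite -> x* is a saddle point.

saddle


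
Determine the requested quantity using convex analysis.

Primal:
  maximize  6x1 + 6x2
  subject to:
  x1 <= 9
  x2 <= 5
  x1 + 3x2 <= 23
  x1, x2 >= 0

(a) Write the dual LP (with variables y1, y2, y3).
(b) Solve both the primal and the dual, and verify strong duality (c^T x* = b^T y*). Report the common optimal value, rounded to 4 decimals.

The standard primal-dual pair for 'max c^T x s.t. A x <= b, x >= 0' is:
  Dual:  min b^T y  s.t.  A^T y >= c,  y >= 0.

So the dual LP is:
  minimize  9y1 + 5y2 + 23y3
  subject to:
    y1 + y3 >= 6
    y2 + 3y3 >= 6
    y1, y2, y3 >= 0

Solving the primal: x* = (9, 4.6667).
  primal value c^T x* = 82.
Solving the dual: y* = (4, 0, 2).
  dual value b^T y* = 82.
Strong duality: c^T x* = b^T y*. Confirmed.

82


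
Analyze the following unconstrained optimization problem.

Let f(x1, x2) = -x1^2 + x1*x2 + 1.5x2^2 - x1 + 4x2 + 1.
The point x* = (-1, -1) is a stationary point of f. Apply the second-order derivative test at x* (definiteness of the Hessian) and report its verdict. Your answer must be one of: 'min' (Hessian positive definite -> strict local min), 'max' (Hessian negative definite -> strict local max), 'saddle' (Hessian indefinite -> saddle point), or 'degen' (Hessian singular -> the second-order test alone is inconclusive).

Compute the Hessian H = grad^2 f:
  H = [[-2, 1], [1, 3]]
Verify stationarity: grad f(x*) = H x* + g = (0, 0).
Eigenvalues of H: -2.1926, 3.1926.
Eigenvalues have mixed signs, so H is indefinite -> x* is a saddle point.

saddle


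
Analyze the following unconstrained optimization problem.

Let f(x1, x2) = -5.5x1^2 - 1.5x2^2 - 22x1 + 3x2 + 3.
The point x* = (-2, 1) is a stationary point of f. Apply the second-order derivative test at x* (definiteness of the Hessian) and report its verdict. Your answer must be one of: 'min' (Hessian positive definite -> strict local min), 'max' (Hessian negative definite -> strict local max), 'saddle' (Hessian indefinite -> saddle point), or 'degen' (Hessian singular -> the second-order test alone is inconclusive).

Compute the Hessian H = grad^2 f:
  H = [[-11, 0], [0, -3]]
Verify stationarity: grad f(x*) = H x* + g = (0, 0).
Eigenvalues of H: -11, -3.
Both eigenvalues < 0, so H is negative definite -> x* is a strict local max.

max


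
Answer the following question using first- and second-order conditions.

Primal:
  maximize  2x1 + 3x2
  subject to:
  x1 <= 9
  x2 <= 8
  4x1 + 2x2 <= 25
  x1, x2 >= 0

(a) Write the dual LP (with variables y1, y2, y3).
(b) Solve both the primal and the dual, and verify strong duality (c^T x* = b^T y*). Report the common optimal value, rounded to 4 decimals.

The standard primal-dual pair for 'max c^T x s.t. A x <= b, x >= 0' is:
  Dual:  min b^T y  s.t.  A^T y >= c,  y >= 0.

So the dual LP is:
  minimize  9y1 + 8y2 + 25y3
  subject to:
    y1 + 4y3 >= 2
    y2 + 2y3 >= 3
    y1, y2, y3 >= 0

Solving the primal: x* = (2.25, 8).
  primal value c^T x* = 28.5.
Solving the dual: y* = (0, 2, 0.5).
  dual value b^T y* = 28.5.
Strong duality: c^T x* = b^T y*. Confirmed.

28.5


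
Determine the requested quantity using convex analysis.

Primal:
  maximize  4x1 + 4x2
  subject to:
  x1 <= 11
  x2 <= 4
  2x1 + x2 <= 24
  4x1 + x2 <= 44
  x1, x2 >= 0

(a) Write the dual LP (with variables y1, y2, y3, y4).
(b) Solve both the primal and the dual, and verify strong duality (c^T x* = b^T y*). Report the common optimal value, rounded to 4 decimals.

The standard primal-dual pair for 'max c^T x s.t. A x <= b, x >= 0' is:
  Dual:  min b^T y  s.t.  A^T y >= c,  y >= 0.

So the dual LP is:
  minimize  11y1 + 4y2 + 24y3 + 44y4
  subject to:
    y1 + 2y3 + 4y4 >= 4
    y2 + y3 + y4 >= 4
    y1, y2, y3, y4 >= 0

Solving the primal: x* = (10, 4).
  primal value c^T x* = 56.
Solving the dual: y* = (0, 3, 0, 1).
  dual value b^T y* = 56.
Strong duality: c^T x* = b^T y*. Confirmed.

56


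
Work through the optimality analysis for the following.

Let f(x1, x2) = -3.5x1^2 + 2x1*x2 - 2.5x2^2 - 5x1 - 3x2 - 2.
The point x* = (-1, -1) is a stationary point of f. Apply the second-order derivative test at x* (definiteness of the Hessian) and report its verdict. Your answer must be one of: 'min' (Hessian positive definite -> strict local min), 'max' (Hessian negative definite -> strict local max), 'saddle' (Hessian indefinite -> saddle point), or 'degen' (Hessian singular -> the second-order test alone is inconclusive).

Compute the Hessian H = grad^2 f:
  H = [[-7, 2], [2, -5]]
Verify stationarity: grad f(x*) = H x* + g = (0, 0).
Eigenvalues of H: -8.2361, -3.7639.
Both eigenvalues < 0, so H is negative definite -> x* is a strict local max.

max


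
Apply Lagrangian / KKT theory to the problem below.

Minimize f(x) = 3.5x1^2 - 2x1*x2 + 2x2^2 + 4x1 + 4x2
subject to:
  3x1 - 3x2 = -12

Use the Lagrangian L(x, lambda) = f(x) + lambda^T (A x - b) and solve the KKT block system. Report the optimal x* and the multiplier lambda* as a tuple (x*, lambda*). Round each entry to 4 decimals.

Form the Lagrangian:
  L(x, lambda) = (1/2) x^T Q x + c^T x + lambda^T (A x - b)
Stationarity (grad_x L = 0): Q x + c + A^T lambda = 0.
Primal feasibility: A x = b.

This gives the KKT block system:
  [ Q   A^T ] [ x     ]   [-c ]
  [ A    0  ] [ lambda ] = [ b ]

Solving the linear system:
  x*      = (-2.2857, 1.7143)
  lambda* = (5.1429)
  f(x*)   = 29.7143

x* = (-2.2857, 1.7143), lambda* = (5.1429)


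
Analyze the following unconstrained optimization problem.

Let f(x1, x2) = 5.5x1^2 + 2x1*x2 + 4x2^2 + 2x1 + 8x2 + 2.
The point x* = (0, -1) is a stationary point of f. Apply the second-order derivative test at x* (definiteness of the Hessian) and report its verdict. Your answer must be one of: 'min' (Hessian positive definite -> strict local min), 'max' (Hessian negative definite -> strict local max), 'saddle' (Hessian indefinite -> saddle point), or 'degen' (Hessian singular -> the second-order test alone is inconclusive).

Compute the Hessian H = grad^2 f:
  H = [[11, 2], [2, 8]]
Verify stationarity: grad f(x*) = H x* + g = (0, 0).
Eigenvalues of H: 7, 12.
Both eigenvalues > 0, so H is positive definite -> x* is a strict local min.

min


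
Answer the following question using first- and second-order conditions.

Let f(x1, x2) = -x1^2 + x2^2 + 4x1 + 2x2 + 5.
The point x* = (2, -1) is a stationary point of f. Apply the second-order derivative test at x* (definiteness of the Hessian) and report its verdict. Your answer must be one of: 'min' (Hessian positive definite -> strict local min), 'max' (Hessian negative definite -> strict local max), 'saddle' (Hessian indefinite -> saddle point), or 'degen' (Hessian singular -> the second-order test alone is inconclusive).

Compute the Hessian H = grad^2 f:
  H = [[-2, 0], [0, 2]]
Verify stationarity: grad f(x*) = H x* + g = (0, 0).
Eigenvalues of H: -2, 2.
Eigenvalues have mixed signs, so H is indefinite -> x* is a saddle point.

saddle


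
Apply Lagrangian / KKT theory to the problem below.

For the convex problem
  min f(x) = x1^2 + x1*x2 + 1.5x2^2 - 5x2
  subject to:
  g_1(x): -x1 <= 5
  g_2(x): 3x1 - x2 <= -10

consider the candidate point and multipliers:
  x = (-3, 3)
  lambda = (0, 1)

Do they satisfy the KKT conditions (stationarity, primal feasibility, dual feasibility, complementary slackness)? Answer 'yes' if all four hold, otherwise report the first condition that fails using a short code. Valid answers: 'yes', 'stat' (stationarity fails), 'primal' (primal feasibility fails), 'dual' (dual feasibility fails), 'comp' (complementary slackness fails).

Gradient of f: grad f(x) = Q x + c = (-3, 1)
Constraint values g_i(x) = a_i^T x - b_i:
  g_1((-3, 3)) = -2
  g_2((-3, 3)) = -2
Stationarity residual: grad f(x) + sum_i lambda_i a_i = (0, 0)
  -> stationarity OK
Primal feasibility (all g_i <= 0): OK
Dual feasibility (all lambda_i >= 0): OK
Complementary slackness (lambda_i * g_i(x) = 0 for all i): FAILS

Verdict: the first failing condition is complementary_slackness -> comp.

comp


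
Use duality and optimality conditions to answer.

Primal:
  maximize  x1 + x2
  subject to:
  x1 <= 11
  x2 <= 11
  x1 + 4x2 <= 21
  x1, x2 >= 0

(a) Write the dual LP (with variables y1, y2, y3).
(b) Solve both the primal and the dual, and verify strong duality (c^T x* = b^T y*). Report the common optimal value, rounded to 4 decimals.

The standard primal-dual pair for 'max c^T x s.t. A x <= b, x >= 0' is:
  Dual:  min b^T y  s.t.  A^T y >= c,  y >= 0.

So the dual LP is:
  minimize  11y1 + 11y2 + 21y3
  subject to:
    y1 + y3 >= 1
    y2 + 4y3 >= 1
    y1, y2, y3 >= 0

Solving the primal: x* = (11, 2.5).
  primal value c^T x* = 13.5.
Solving the dual: y* = (0.75, 0, 0.25).
  dual value b^T y* = 13.5.
Strong duality: c^T x* = b^T y*. Confirmed.

13.5


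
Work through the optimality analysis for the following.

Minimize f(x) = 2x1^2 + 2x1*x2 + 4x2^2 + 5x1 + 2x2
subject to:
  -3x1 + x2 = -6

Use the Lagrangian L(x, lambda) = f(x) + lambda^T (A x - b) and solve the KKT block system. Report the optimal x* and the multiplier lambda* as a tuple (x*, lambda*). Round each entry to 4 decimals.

Form the Lagrangian:
  L(x, lambda) = (1/2) x^T Q x + c^T x + lambda^T (A x - b)
Stationarity (grad_x L = 0): Q x + c + A^T lambda = 0.
Primal feasibility: A x = b.

This gives the KKT block system:
  [ Q   A^T ] [ x     ]   [-c ]
  [ A    0  ] [ lambda ] = [ b ]

Solving the linear system:
  x*      = (1.6477, -1.0568)
  lambda* = (3.1591)
  f(x*)   = 12.5398

x* = (1.6477, -1.0568), lambda* = (3.1591)


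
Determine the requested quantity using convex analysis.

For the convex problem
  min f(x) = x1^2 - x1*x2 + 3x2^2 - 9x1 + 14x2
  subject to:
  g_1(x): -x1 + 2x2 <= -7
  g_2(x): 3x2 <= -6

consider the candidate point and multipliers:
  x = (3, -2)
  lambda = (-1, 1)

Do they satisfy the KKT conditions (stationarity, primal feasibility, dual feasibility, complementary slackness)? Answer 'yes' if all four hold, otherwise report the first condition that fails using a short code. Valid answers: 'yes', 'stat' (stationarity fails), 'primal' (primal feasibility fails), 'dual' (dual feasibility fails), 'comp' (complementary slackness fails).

Gradient of f: grad f(x) = Q x + c = (-1, -1)
Constraint values g_i(x) = a_i^T x - b_i:
  g_1((3, -2)) = 0
  g_2((3, -2)) = 0
Stationarity residual: grad f(x) + sum_i lambda_i a_i = (0, 0)
  -> stationarity OK
Primal feasibility (all g_i <= 0): OK
Dual feasibility (all lambda_i >= 0): FAILS
Complementary slackness (lambda_i * g_i(x) = 0 for all i): OK

Verdict: the first failing condition is dual_feasibility -> dual.

dual


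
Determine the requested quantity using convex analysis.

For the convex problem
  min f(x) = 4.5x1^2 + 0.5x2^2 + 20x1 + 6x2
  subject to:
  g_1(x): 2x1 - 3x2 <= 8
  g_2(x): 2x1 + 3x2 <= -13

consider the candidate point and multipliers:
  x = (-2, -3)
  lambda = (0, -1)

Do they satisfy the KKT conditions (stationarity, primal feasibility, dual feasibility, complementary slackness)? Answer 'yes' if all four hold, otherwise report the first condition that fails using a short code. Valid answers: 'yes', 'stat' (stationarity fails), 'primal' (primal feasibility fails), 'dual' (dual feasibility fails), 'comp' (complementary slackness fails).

Gradient of f: grad f(x) = Q x + c = (2, 3)
Constraint values g_i(x) = a_i^T x - b_i:
  g_1((-2, -3)) = -3
  g_2((-2, -3)) = 0
Stationarity residual: grad f(x) + sum_i lambda_i a_i = (0, 0)
  -> stationarity OK
Primal feasibility (all g_i <= 0): OK
Dual feasibility (all lambda_i >= 0): FAILS
Complementary slackness (lambda_i * g_i(x) = 0 for all i): OK

Verdict: the first failing condition is dual_feasibility -> dual.

dual


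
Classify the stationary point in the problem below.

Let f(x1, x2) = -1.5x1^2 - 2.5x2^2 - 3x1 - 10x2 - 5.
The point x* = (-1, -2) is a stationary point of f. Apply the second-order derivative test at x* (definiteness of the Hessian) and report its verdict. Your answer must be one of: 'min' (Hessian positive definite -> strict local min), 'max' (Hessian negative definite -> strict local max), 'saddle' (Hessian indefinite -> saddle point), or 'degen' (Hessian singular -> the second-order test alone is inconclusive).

Compute the Hessian H = grad^2 f:
  H = [[-3, 0], [0, -5]]
Verify stationarity: grad f(x*) = H x* + g = (0, 0).
Eigenvalues of H: -5, -3.
Both eigenvalues < 0, so H is negative definite -> x* is a strict local max.

max


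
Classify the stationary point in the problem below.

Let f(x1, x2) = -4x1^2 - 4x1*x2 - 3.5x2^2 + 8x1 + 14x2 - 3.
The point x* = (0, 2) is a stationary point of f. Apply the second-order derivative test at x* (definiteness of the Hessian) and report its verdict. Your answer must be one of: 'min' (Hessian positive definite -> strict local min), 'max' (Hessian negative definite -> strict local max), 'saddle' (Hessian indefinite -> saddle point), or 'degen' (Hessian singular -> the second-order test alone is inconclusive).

Compute the Hessian H = grad^2 f:
  H = [[-8, -4], [-4, -7]]
Verify stationarity: grad f(x*) = H x* + g = (0, 0).
Eigenvalues of H: -11.5311, -3.4689.
Both eigenvalues < 0, so H is negative definite -> x* is a strict local max.

max


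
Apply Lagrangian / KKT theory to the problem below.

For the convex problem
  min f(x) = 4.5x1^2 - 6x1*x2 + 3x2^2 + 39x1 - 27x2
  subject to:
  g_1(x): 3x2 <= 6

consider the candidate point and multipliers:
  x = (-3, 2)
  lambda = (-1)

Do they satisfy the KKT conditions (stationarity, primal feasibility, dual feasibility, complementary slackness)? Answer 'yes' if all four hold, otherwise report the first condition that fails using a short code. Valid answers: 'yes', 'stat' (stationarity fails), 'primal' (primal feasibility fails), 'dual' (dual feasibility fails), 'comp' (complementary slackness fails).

Gradient of f: grad f(x) = Q x + c = (0, 3)
Constraint values g_i(x) = a_i^T x - b_i:
  g_1((-3, 2)) = 0
Stationarity residual: grad f(x) + sum_i lambda_i a_i = (0, 0)
  -> stationarity OK
Primal feasibility (all g_i <= 0): OK
Dual feasibility (all lambda_i >= 0): FAILS
Complementary slackness (lambda_i * g_i(x) = 0 for all i): OK

Verdict: the first failing condition is dual_feasibility -> dual.

dual


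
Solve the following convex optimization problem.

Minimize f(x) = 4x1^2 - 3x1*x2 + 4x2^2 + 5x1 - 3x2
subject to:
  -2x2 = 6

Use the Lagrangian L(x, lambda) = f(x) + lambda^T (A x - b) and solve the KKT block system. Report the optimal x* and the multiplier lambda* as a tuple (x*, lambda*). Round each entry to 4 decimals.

Form the Lagrangian:
  L(x, lambda) = (1/2) x^T Q x + c^T x + lambda^T (A x - b)
Stationarity (grad_x L = 0): Q x + c + A^T lambda = 0.
Primal feasibility: A x = b.

This gives the KKT block system:
  [ Q   A^T ] [ x     ]   [-c ]
  [ A    0  ] [ lambda ] = [ b ]

Solving the linear system:
  x*      = (-1.75, -3)
  lambda* = (-10.875)
  f(x*)   = 32.75

x* = (-1.75, -3), lambda* = (-10.875)


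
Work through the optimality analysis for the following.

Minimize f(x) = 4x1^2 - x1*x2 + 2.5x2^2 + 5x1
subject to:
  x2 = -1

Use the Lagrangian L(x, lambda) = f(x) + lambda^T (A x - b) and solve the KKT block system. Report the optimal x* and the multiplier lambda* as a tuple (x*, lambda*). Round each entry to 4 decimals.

Form the Lagrangian:
  L(x, lambda) = (1/2) x^T Q x + c^T x + lambda^T (A x - b)
Stationarity (grad_x L = 0): Q x + c + A^T lambda = 0.
Primal feasibility: A x = b.

This gives the KKT block system:
  [ Q   A^T ] [ x     ]   [-c ]
  [ A    0  ] [ lambda ] = [ b ]

Solving the linear system:
  x*      = (-0.75, -1)
  lambda* = (4.25)
  f(x*)   = 0.25

x* = (-0.75, -1), lambda* = (4.25)


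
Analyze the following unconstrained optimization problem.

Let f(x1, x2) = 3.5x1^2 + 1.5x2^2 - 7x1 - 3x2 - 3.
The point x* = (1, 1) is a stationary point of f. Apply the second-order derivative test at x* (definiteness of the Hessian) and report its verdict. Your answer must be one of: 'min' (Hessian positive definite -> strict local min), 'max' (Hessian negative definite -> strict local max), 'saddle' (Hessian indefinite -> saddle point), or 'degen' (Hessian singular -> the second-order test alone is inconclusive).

Compute the Hessian H = grad^2 f:
  H = [[7, 0], [0, 3]]
Verify stationarity: grad f(x*) = H x* + g = (0, 0).
Eigenvalues of H: 3, 7.
Both eigenvalues > 0, so H is positive definite -> x* is a strict local min.

min


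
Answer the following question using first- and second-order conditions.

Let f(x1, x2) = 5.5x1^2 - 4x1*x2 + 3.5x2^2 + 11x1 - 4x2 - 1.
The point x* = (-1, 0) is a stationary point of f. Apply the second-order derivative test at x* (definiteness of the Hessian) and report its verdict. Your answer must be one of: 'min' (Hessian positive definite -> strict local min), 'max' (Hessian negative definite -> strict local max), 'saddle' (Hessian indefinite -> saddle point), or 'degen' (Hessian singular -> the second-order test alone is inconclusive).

Compute the Hessian H = grad^2 f:
  H = [[11, -4], [-4, 7]]
Verify stationarity: grad f(x*) = H x* + g = (0, 0).
Eigenvalues of H: 4.5279, 13.4721.
Both eigenvalues > 0, so H is positive definite -> x* is a strict local min.

min


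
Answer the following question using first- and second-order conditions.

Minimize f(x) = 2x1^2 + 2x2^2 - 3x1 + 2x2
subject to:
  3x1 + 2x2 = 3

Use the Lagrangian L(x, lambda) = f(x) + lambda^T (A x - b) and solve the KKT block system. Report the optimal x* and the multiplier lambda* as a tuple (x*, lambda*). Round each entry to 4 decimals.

Form the Lagrangian:
  L(x, lambda) = (1/2) x^T Q x + c^T x + lambda^T (A x - b)
Stationarity (grad_x L = 0): Q x + c + A^T lambda = 0.
Primal feasibility: A x = b.

This gives the KKT block system:
  [ Q   A^T ] [ x     ]   [-c ]
  [ A    0  ] [ lambda ] = [ b ]

Solving the linear system:
  x*      = (1.1538, -0.2308)
  lambda* = (-0.5385)
  f(x*)   = -1.1538

x* = (1.1538, -0.2308), lambda* = (-0.5385)


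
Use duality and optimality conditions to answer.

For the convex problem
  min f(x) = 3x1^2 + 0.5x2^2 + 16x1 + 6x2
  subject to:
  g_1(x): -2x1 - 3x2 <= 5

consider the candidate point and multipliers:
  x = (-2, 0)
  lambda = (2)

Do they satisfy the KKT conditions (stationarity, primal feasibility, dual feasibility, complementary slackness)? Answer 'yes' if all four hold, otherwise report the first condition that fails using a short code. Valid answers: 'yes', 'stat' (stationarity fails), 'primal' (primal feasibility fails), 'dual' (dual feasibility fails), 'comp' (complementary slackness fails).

Gradient of f: grad f(x) = Q x + c = (4, 6)
Constraint values g_i(x) = a_i^T x - b_i:
  g_1((-2, 0)) = -1
Stationarity residual: grad f(x) + sum_i lambda_i a_i = (0, 0)
  -> stationarity OK
Primal feasibility (all g_i <= 0): OK
Dual feasibility (all lambda_i >= 0): OK
Complementary slackness (lambda_i * g_i(x) = 0 for all i): FAILS

Verdict: the first failing condition is complementary_slackness -> comp.

comp


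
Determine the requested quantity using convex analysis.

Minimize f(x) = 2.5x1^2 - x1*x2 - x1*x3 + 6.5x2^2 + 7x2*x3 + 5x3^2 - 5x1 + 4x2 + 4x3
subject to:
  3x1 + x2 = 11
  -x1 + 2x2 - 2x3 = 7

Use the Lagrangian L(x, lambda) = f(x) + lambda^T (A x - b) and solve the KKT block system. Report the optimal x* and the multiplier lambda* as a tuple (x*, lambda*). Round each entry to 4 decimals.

Form the Lagrangian:
  L(x, lambda) = (1/2) x^T Q x + c^T x + lambda^T (A x - b)
Stationarity (grad_x L = 0): Q x + c + A^T lambda = 0.
Primal feasibility: A x = b.

This gives the KKT block system:
  [ Q   A^T ] [ x     ]   [-c ]
  [ A    0  ] [ lambda ] = [ b ]

Solving the linear system:
  x*      = (2.8875, 2.3375, -2.6063)
  lambda* = (-4.6669, -4.2942)
  f(x*)   = 32.941

x* = (2.8875, 2.3375, -2.6063), lambda* = (-4.6669, -4.2942)


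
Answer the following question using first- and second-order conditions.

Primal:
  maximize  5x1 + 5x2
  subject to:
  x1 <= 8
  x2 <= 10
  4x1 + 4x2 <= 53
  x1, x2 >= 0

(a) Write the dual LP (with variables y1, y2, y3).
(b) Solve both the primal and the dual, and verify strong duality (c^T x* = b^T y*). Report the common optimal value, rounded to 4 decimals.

The standard primal-dual pair for 'max c^T x s.t. A x <= b, x >= 0' is:
  Dual:  min b^T y  s.t.  A^T y >= c,  y >= 0.

So the dual LP is:
  minimize  8y1 + 10y2 + 53y3
  subject to:
    y1 + 4y3 >= 5
    y2 + 4y3 >= 5
    y1, y2, y3 >= 0

Solving the primal: x* = (3.25, 10).
  primal value c^T x* = 66.25.
Solving the dual: y* = (0, 0, 1.25).
  dual value b^T y* = 66.25.
Strong duality: c^T x* = b^T y*. Confirmed.

66.25


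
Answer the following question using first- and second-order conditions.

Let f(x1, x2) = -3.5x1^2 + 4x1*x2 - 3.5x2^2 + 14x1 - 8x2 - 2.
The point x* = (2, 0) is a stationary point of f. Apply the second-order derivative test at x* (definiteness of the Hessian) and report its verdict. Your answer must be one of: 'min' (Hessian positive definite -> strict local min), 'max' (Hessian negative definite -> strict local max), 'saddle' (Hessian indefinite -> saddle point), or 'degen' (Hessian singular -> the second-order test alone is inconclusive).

Compute the Hessian H = grad^2 f:
  H = [[-7, 4], [4, -7]]
Verify stationarity: grad f(x*) = H x* + g = (0, 0).
Eigenvalues of H: -11, -3.
Both eigenvalues < 0, so H is negative definite -> x* is a strict local max.

max


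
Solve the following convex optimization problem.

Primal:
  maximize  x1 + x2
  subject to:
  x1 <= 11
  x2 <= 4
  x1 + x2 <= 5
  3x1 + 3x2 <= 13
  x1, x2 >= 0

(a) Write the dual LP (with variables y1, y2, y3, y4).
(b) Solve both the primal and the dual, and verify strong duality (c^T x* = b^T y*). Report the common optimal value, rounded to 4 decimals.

The standard primal-dual pair for 'max c^T x s.t. A x <= b, x >= 0' is:
  Dual:  min b^T y  s.t.  A^T y >= c,  y >= 0.

So the dual LP is:
  minimize  11y1 + 4y2 + 5y3 + 13y4
  subject to:
    y1 + y3 + 3y4 >= 1
    y2 + y3 + 3y4 >= 1
    y1, y2, y3, y4 >= 0

Solving the primal: x* = (4.3333, 0).
  primal value c^T x* = 4.3333.
Solving the dual: y* = (0, 0, 0, 0.3333).
  dual value b^T y* = 4.3333.
Strong duality: c^T x* = b^T y*. Confirmed.

4.3333


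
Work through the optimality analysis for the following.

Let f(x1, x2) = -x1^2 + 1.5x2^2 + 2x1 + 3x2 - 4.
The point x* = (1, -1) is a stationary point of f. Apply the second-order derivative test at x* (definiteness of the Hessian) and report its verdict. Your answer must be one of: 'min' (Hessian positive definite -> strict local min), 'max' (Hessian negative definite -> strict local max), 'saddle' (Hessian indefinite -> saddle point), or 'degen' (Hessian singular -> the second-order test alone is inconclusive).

Compute the Hessian H = grad^2 f:
  H = [[-2, 0], [0, 3]]
Verify stationarity: grad f(x*) = H x* + g = (0, 0).
Eigenvalues of H: -2, 3.
Eigenvalues have mixed signs, so H is indefinite -> x* is a saddle point.

saddle


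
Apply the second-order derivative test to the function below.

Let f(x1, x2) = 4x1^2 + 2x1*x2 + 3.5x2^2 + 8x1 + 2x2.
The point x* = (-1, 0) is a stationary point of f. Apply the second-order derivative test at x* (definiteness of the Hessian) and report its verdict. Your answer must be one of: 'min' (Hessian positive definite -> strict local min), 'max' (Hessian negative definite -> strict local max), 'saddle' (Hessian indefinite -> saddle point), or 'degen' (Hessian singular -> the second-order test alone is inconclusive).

Compute the Hessian H = grad^2 f:
  H = [[8, 2], [2, 7]]
Verify stationarity: grad f(x*) = H x* + g = (0, 0).
Eigenvalues of H: 5.4384, 9.5616.
Both eigenvalues > 0, so H is positive definite -> x* is a strict local min.

min
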